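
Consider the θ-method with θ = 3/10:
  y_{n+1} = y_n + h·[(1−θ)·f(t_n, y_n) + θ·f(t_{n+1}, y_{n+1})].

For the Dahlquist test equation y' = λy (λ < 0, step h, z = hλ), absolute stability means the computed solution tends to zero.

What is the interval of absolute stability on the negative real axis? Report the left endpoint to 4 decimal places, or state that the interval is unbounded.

(-5.0000, 0).

Test eqn y'=λy, z=hλ:
  y_{n+1} = y_n + z·[7/10·y_n + 3/10·y_{n+1}] ⇒ (1 − 3/10z)y_{n+1} = (1 + 7/10z)y_n
  ⇒ R(z) = (1 + 7/10z)/(1 − 3/10z).

Solve |R(x)|<1 on ℝ⁻.
x=-0.94: |R|=0.2668
R=−1: 1+7/10x = −1+3/10x ⇒ -2/5x=2 ⇒ x=2/(-2/5)=-5.0000
Confirm numerically:
  x=-4.595: |R|=0.93189 <1
  x=-4.403: |R|=0.89711 <1
  x=-2.804: |R|=0.52292 <1
  x=-5.569: |R|=1.08522 >1
  x=-5.462: |R|=1.07004 >1
  x=-5.061: |R|=1.00969 >1
Stable set (-5.0000, 0).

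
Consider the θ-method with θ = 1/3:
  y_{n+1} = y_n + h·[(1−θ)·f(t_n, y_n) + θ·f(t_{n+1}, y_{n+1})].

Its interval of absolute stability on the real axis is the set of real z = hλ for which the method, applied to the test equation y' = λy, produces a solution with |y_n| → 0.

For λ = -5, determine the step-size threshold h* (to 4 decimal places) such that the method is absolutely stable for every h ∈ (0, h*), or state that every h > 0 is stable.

Test eqn y'=λy, z=hλ:
  y_{n+1} = y_n + z·[2/3·y_n + 1/3·y_{n+1}] ⇒ (1 − 1/3z)y_{n+1} = (1 + 2/3z)y_n
  R(z) = (1 + 2/3z)/(1 − 1/3z).

Find x<0 with |R(x)|<1.
x=-1.18: |R|=0.1531
R=−1: 1+2/3x = −1+1/3x ⇒ -1/3x=2 ⇒ x=2/(-1/3)=-6.0000
Confirm numerically:
  x=-5.526: |R|=0.94441 <1
  x=-4.336: |R|=0.77317 <1
  x=-2.912: |R|=0.47767 <1
  x=-2.835: |R|=0.45758 <1
  x=-6.544: |R|=1.05700 >1
  x=-6.034: |R|=1.00376 >1
So |R|<1 on (-6.0000, 0).

(-6.0000,0); λ=-5 ⇒ h* = (6)/5 = 1.2000.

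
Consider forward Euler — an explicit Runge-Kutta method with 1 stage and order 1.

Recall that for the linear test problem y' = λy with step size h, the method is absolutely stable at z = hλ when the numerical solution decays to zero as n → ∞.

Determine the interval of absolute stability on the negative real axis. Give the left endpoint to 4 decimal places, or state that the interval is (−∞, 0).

Test eqn y'=λy, z=hλ:
  order 1, 1-stage ⇒ R(z)=1+z
  (e.g. R(-0.61)=0.39000, |R|=0.39000)

Boundary: |R(x)|=1, x<0.
x=-0.61: |R|=0.3900
|R(-2.29)|=1.2900 |R(-1.35)|=0.3500 |R(-1.14)|=0.1400
Bisect:
  x_lo=-2.6212 |R|=1.6212  x_hi=-0.2999 |R|=0.7001
  mid=-1.46056 |R|=0.46056 →hi
  mid=-2.04088 |R|=1.04088 →lo
  mid=-1.75072 |R|=0.75072 →hi
  mid=-1.89580 |R|=0.89580 →hi
  mid=-1.96834 |R|=0.96834 →hi
  mid=-2.00461 |R|=1.00461 →lo
  mid=-1.98648 |R|=0.98648 →hi
  mid=-1.99554 |R|=0.99554 →hi
  ...
  [-2.00008,-1.99994] ⇒ x*=-2.0000
So |R|<1 on (-2.0000, 0).

z∈(-2.0000,0).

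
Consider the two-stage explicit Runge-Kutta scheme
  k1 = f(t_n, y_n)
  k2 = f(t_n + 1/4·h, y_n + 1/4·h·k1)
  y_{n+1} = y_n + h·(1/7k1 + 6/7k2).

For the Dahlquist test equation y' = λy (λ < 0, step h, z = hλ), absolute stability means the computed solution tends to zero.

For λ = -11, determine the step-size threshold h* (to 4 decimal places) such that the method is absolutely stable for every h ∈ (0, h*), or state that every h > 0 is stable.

(-4.6667,0); λ=-11 ⇒ h* = (14/3)/11 = 0.4242.

Set f=λy, z=hλ:
  k1=λy_n ⇒ h·k1=z·y_n;  k2=λ(1+1/4z)y_n ⇒ h·k2=z(1+1/4z)y_n
  y_{n+1}/y_n = 1 + 1/7z + 6/7z(1+1/4z) = 1 + z + 3/14z²
  ⇒ R(z) = 1 + z + 3/14z².

Find x<0 with |R(x)|<1.
x=-1.5: |R|=0.0179
R=1: x+3/14x²=0 ⇒ x=−14/3=-4.6667; min R=1−1/(4·3/14)=-0.1667>−1
Confirm numerically:
  x=-3.449: |R|=0.10006 <1
  x=-2.966: |R|=0.08090 <1
  x=-2.609: |R|=0.15038 <1
  x=-2.259: |R|=0.16548 <1
  x=-4.964: |R|=1.31628 >1
  x=-4.793: |R|=1.12975 >1
Interval (-4.6667, 0).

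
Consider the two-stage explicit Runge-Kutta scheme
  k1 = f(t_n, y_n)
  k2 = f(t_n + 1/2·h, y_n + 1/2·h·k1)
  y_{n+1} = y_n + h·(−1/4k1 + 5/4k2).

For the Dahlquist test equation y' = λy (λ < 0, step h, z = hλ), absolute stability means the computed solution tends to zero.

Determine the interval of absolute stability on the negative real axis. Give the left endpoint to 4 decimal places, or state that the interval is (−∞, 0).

With y'=λy (z=hλ):
  k1=λy_n ⇒ h·k1=z·y_n;  k2=λ(1+1/2z)y_n ⇒ h·k2=z(1+1/2z)y_n
  y_{n+1}/y_n = 1 − 1/4z + 5/4z(1+1/2z) = 1 + z + 5/8z²
  Hence R(z) = 1 + z + 5/8z².

Need |R(x)|<1, x<0.
x=-0.77: |R|=0.6006
R=1: x+5/8x²=0 ⇒ x=−8/5=-1.6000; min R=1−1/(4·5/8)=0.6000>−1
Confirm numerically:
  x=-1.165: |R|=0.68327 <1
  x=-1.102: |R|=0.65700 <1
  x=-0.990: |R|=0.62256 <1
  x=-0.673: |R|=0.61008 <1
  x=-2.117: |R|=1.68406 >1
  x=-1.652: |R|=1.05369 >1
Interval (-1.6000, 0).

(-1.6000, 0).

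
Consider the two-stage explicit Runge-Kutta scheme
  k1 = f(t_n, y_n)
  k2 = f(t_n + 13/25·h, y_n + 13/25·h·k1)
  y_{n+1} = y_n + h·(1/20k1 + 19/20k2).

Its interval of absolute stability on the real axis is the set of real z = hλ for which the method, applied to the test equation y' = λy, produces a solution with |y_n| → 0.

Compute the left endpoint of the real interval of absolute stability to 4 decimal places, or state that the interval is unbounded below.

Set f=λy, z=hλ:
  k1=λy_n ⇒ h·k1=z·y_n;  k2=λ(1+13/25z)y_n ⇒ h·k2=z(1+13/25z)y_n
  y_{n+1}/y_n = 1 + 1/20z + 19/20z(1+13/25z) = 1 + z + 247/500z²
  Hence R(z) = 1 + z + 247/500z².

Solve |R(x)|<1 on ℝ⁻.
x=-0.97: |R|=0.4948
R=1: x+247/500x²=0 ⇒ x=−500/247=-2.0243; min R=1−1/(4·247/500)=0.4939>−1
Confirm numerically:
  x=-1.561: |R|=0.64274 <1
  x=-1.371: |R|=0.55754 <1
  x=-1.128: |R|=0.50056 <1
  x=-2.143: |R|=1.12567 >1
  x=-2.070: |R|=1.04674 >1
Interval (-2.0243, 0).

left endpoint -2.0243.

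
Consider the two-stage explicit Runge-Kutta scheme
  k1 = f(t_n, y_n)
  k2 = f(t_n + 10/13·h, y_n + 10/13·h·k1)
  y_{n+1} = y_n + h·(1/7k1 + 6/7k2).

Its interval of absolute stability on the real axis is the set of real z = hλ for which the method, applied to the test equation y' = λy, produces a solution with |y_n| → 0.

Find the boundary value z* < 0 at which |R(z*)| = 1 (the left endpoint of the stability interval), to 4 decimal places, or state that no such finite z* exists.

On y'=λy, z=hλ:
  k1=λy_n ⇒ h·k1=z·y_n;  k2=λ(1+10/13z)y_n ⇒ h·k2=z(1+10/13z)y_n
  y_{n+1}/y_n = 1 + 1/7z + 6/7z(1+10/13z) = 1 + z + 60/91z²
  so R(z) = 1 + z + 60/91z².

Solve |R(x)|<1 on ℝ⁻.
x=-0.98: |R|=0.6532
R=1: x+60/91x²=0 ⇒ x=−91/60=-1.5167; min R=1−1/(4·60/91)=0.6208>−1
Confirm numerically:
  x=-1.195: |R|=0.74655 <1
  x=-0.797: |R|=0.62182 <1
  x=-0.631: |R|=0.63152 <1
  x=-1.937: |R|=1.53683 >1
  x=-1.629: |R|=1.12065 >1
  x=-1.568: |R|=1.05307 >1
Interval (-1.5167, 0).

z* = -1.5167.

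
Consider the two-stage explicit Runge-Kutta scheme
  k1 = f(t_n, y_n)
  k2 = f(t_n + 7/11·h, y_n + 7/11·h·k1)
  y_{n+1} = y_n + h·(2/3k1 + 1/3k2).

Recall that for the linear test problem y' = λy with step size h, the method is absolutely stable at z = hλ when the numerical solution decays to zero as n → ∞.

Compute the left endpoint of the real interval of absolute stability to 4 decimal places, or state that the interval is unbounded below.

With y'=λy (z=hλ):
  k1=λy_n ⇒ h·k1=z·y_n;  k2=λ(1+7/11z)y_n ⇒ h·k2=z(1+7/11z)y_n
  y_{n+1}/y_n = 1 + 2/3z + 1/3z(1+7/11z) = 1 + z + 7/33z²
  ⇒ R(z) = 1 + z + 7/33z².

Find x<0 with |R(x)|<1.
x=-0.31: |R|=0.7104
R=1: x+7/33x²=0 ⇒ x=−33/7=-4.7143; min R=1−1/(4·7/33)=-0.1786>−1
Confirm numerically:
  x=-3.650: |R|=0.17598 <1
  x=-3.289: |R|=0.00563 <1
  x=-3.202: |R|=0.02716 <1
  x=-5.197: |R|=1.53214 >1
  x=-4.950: |R|=1.24750 >1
Interval (-4.7143, 0).

left endpoint -4.7143.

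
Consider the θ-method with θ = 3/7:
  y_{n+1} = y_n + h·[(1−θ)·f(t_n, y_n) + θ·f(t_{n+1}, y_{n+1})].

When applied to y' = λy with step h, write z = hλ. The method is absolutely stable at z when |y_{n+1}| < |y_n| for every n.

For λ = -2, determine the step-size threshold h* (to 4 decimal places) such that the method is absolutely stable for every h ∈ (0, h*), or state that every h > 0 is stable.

With y'=λy (z=hλ):
  y_{n+1} = y_n + z·[4/7·y_n + 3/7·y_{n+1}] ⇒ (1 − 3/7z)y_{n+1} = (1 + 4/7z)y_n
  R(z) = (1 + 4/7z)/(1 − 3/7z).

Solve |R(x)|<1 on ℝ⁻.
x=-0.61: |R|=0.5164
R=−1: 1+4/7x = −1+3/7x ⇒ -1/7x=2 ⇒ x=2/(-1/7)=-14.0000
Confirm numerically:
  x=-13.723: |R|=0.99425 <1
  x=-13.025: |R|=0.97884 <1
  x=-12.930: |R|=0.97663 <1
  x=-9.717: |R|=0.88152 <1
  x=-14.472: |R|=1.00936 >1
  x=-14.443: |R|=1.00880 >1
Stable set (-14.0000, 0).

(-14.0000,0); λ=-2 ⇒ h* = (14)/2 = 7.0000.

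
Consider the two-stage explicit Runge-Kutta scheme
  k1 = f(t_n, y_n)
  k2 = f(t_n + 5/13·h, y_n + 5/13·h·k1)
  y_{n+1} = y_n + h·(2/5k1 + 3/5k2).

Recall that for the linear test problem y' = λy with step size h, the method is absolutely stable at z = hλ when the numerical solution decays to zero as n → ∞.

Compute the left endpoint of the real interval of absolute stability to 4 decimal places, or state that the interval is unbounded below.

left endpoint -4.3333.

Set f=λy, z=hλ:
  k1=λy_n ⇒ h·k1=z·y_n;  k2=λ(1+5/13z)y_n ⇒ h·k2=z(1+5/13z)y_n
  y_{n+1}/y_n = 1 + 2/5z + 3/5z(1+5/13z) = 1 + z + 3/13z²
  R(z) = 1 + z + 3/13z².

Need |R(x)|<1, x<0.
x=-1.28: |R|=0.0981
R=1: x+3/13x²=0 ⇒ x=−13/3=-4.3333; min R=1−1/(4·3/13)=-0.0833>−1
Confirm numerically:
  x=-3.258: |R|=0.19151 <1
  x=-2.550: |R|=0.04942 <1
  x=-1.910: |R|=0.06813 <1
  x=-4.836: |R|=1.56098 >1
  x=-4.830: |R|=1.55359 >1
  x=-4.810: |R|=1.52910 >1
So |R|<1 on (-4.3333, 0).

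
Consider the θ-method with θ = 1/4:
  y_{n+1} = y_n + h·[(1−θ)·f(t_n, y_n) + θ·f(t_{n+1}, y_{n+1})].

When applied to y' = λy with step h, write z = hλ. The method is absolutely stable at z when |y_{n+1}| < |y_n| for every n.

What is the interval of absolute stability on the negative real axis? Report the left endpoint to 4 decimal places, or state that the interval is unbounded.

(-4.0000, 0).

With y'=λy (z=hλ):
  y_{n+1} = y_n + z·[3/4·y_n + 1/4·y_{n+1}] ⇒ (1 − 1/4z)y_{n+1} = (1 + 3/4z)y_n
  so R(z) = (1 + 3/4z)/(1 − 1/4z).

Boundary: |R(x)|=1, x<0.
x=-1.79: |R|=0.2366
R=−1: 1+3/4x = −1+1/4x ⇒ -1/2x=2 ⇒ x=2/(-1/2)=-4.0000
Confirm numerically:
  x=-3.551: |R|=0.88108 <1
  x=-3.492: |R|=0.86439 <1
  x=-2.757: |R|=0.63209 <1
  x=-1.830: |R|=0.25557 <1
  x=-4.468: |R|=1.11053 >1
  x=-4.131: |R|=1.03222 >1
So |R|<1 on (-4.0000, 0).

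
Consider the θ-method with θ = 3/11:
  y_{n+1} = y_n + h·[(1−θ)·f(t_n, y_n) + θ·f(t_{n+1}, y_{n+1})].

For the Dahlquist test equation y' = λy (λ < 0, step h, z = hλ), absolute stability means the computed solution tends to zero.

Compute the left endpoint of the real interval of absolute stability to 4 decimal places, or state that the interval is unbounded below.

Set f=λy, z=hλ:
  y_{n+1} = y_n + z·[8/11·y_n + 3/11·y_{n+1}] ⇒ (1 − 3/11z)y_{n+1} = (1 + 8/11z)y_n
  Hence R(z) = (1 + 8/11z)/(1 − 3/11z).

Need |R(x)|<1, x<0.
x=-0.68: |R|=0.4264
R=−1: 1+8/11x = −1+3/11x ⇒ -5/11x=2 ⇒ x=2/(-5/11)=-4.4000
Confirm numerically:
  x=-3.345: |R|=0.74923 <1
  x=-3.279: |R|=0.73101 <1
  x=-2.356: |R|=0.43436 <1
  x=-4.637: |R|=1.04757 >1
  x=-4.548: |R|=1.03003 >1
So |R|<1 on (-4.4000, 0).

left endpoint -4.4000.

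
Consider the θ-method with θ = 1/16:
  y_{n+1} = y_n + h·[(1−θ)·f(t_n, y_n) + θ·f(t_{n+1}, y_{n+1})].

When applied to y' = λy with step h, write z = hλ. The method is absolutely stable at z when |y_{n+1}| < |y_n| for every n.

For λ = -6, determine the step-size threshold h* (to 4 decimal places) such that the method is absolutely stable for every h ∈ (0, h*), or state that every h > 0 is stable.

(-2.2857,0); λ=-6 ⇒ h* = (16/7)/6 = 0.3810.

Test eqn y'=λy, z=hλ:
  y_{n+1} = y_n + z·[15/16·y_n + 1/16·y_{n+1}] ⇒ (1 − 1/16z)y_{n+1} = (1 + 15/16z)y_n
  so R(z) = (1 + 15/16z)/(1 − 1/16z).

Find x<0 with |R(x)|<1.
x=-1.41: |R|=0.2958
R=−1: 1+15/16x = −1+1/16x ⇒ -7/8x=2 ⇒ x=2/(-7/8)=-2.2857
Confirm numerically:
  x=-1.886: |R|=0.68713 <1
  x=-1.678: |R|=0.51872 <1
  x=-1.543: |R|=0.40728 <1
  x=-2.616: |R|=1.24839 >1
  x=-2.614: |R|=1.24691 >1
  x=-2.433: |R|=1.11186 >1
Stable set (-2.2857, 0).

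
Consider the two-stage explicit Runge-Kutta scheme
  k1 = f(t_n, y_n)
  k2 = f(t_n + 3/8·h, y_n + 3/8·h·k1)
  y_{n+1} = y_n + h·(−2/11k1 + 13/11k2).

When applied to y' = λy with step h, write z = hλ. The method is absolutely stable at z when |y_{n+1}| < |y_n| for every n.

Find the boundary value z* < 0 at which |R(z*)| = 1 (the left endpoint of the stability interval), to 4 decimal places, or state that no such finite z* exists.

left endpoint -2.2564.

On y'=λy, z=hλ:
  k1=λy_n ⇒ h·k1=z·y_n;  k2=λ(1+3/8z)y_n ⇒ h·k2=z(1+3/8z)y_n
  y_{n+1}/y_n = 1 − 2/11z + 13/11z(1+3/8z) = 1 + z + 39/88z²
  Hence R(z) = 1 + z + 39/88z².

Find x<0 with |R(x)|<1.
x=-1.61: |R|=0.5388
R=1: x+39/88x²=0 ⇒ x=−88/39=-2.2564; min R=1−1/(4·39/88)=0.4359>−1
Confirm numerically:
  x=-1.548: |R|=0.51400 <1
  x=-1.500: |R|=0.49716 <1
  x=-1.476: |R|=0.48951 <1
  x=-1.218: |R|=0.43947 <1
  x=-2.845: |R|=1.74212 >1
  x=-2.453: |R|=1.21372 >1
So |R|<1 on (-2.2564, 0).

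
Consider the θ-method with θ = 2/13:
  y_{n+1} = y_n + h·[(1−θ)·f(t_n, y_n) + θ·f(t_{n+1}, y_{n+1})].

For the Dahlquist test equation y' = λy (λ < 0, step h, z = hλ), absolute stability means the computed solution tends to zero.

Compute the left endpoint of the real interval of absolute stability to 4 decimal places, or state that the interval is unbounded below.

left endpoint -2.8889.

Set f=λy, z=hλ:
  y_{n+1} = y_n + z·[11/13·y_n + 2/13·y_{n+1}] ⇒ (1 − 2/13z)y_{n+1} = (1 + 11/13z)y_n
  ⇒ R(z) = (1 + 11/13z)/(1 − 2/13z).

Need |R(x)|<1, x<0.
x=-1.16: |R|=0.0157
R=−1: 1+11/13x = −1+2/13x ⇒ -9/13x=2 ⇒ x=2/(-9/13)=-2.8889
Confirm numerically:
  x=-2.190: |R|=0.63809 <1
  x=-2.185: |R|=0.63529 <1
  x=-1.806: |R|=0.41332 <1
  x=-1.306: |R|=0.08750 <1
  x=-3.413: |R|=1.23792 >1
  x=-3.237: |R|=1.16088 >1
  x=-3.190: |R|=1.13983 >1
So |R|<1 on (-2.8889, 0).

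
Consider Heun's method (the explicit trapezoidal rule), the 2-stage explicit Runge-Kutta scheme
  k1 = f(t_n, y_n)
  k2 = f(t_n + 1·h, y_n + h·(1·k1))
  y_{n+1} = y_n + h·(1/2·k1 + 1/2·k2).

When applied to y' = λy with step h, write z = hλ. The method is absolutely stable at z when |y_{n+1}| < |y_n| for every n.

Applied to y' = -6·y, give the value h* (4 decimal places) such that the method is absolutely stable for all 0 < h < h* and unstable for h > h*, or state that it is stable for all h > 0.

(-2.0000,0); λ=-6 ⇒ h* = 0.3333.

On y'=λy, z=hλ:
  order 2, 2-stage ⇒ R(z)=1+z+z^2/2
  (e.g. R(-1.01)=0.50005, |R|=0.50005)

Need |R(x)|<1, x<0.
x=-1.01: |R|=0.5000
|R(-1.88)|=0.8872 |R(-1.86)|=0.8698 |R(-1.69)|=0.7380
Bisect:
  x_lo=-2.3615 |R|=1.4269  x_hi=-0.2738 |R|=0.7637
  mid=-1.31767 |R|=0.55046 →hi
  mid=-1.83961 |R|=0.85247 →hi
  mid=-2.10058 |R|=1.10563 →lo
  mid=-1.97009 |R|=0.97054 →hi
  mid=-2.03533 |R|=1.03596 →lo
  mid=-2.00271 |R|=1.00272 →lo
  mid=-1.98640 |R|=0.98650 →hi
  mid=-1.99456 |R|=0.99457 →hi
  ...
  [-2.00004,-1.99991] ⇒ x*=-2.0000
Stable set (-2.0000, 0).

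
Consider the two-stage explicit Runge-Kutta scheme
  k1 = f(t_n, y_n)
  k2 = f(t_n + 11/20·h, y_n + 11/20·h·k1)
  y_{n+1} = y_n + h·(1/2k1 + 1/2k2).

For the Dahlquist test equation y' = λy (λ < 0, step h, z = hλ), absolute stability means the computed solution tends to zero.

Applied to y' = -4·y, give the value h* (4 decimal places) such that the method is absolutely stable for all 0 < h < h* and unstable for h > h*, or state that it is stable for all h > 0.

With y'=λy (z=hλ):
  k1=λy_n ⇒ h·k1=z·y_n;  k2=λ(1+11/20z)y_n ⇒ h·k2=z(1+11/20z)y_n
  y_{n+1}/y_n = 1 + 1/2z + 1/2z(1+11/20z) = 1 + z + 11/40z²
  ⇒ R(z) = 1 + z + 11/40z².

Need |R(x)|<1, x<0.
x=-0.38: |R|=0.6597
R=1: x+11/40x²=0 ⇒ x=−40/11=-3.6364; min R=1−1/(4·11/40)=0.0909>−1
Confirm numerically:
  x=-2.887: |R|=0.40506 <1
  x=-2.493: |R|=0.21614 <1
  x=-2.156: |R|=0.12229 <1
  x=-4.132: |R|=1.56319 >1
  x=-3.794: |R|=1.16447 >1
  x=-3.729: |R|=1.09500 >1
Stable set (-3.6364, 0).

(-3.6364,0); λ=-4 ⇒ h* = (40/11)/4 = 0.9091.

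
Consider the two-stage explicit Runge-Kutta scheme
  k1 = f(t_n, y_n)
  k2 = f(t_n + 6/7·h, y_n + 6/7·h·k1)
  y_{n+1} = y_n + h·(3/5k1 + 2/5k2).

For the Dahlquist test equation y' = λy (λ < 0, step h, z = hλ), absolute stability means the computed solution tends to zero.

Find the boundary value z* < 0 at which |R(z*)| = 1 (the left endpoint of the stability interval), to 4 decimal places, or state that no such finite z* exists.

left endpoint -2.9167.

With y'=λy (z=hλ):
  k1=λy_n ⇒ h·k1=z·y_n;  k2=λ(1+6/7z)y_n ⇒ h·k2=z(1+6/7z)y_n
  y_{n+1}/y_n = 1 + 3/5z + 2/5z(1+6/7z) = 1 + z + 12/35z²
  so R(z) = 1 + z + 12/35z².

Need |R(x)|<1, x<0.
x=-0.98: |R|=0.3493
R=1: x+12/35x²=0 ⇒ x=−35/12=-2.9167; min R=1−1/(4·12/35)=0.2708>−1
Confirm numerically:
  x=-2.018: |R|=0.37823 <1
  x=-1.954: |R|=0.35507 <1
  x=-1.895: |R|=0.33621 <1
  x=-1.641: |R|=0.28227 <1
  x=-3.287: |R|=1.41736 >1
  x=-3.210: |R|=1.32283 >1
Stable set (-2.9167, 0).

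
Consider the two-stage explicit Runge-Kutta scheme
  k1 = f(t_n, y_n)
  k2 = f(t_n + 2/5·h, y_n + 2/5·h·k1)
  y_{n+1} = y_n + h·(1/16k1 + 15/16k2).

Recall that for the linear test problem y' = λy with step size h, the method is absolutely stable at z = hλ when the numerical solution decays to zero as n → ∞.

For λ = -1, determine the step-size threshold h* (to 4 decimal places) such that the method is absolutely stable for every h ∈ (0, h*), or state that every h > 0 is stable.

(-2.6667,0); λ=-1 ⇒ h* = (8/3)/1 = 2.6667.

On y'=λy, z=hλ:
  k1=λy_n ⇒ h·k1=z·y_n;  k2=λ(1+2/5z)y_n ⇒ h·k2=z(1+2/5z)y_n
  y_{n+1}/y_n = 1 + 1/16z + 15/16z(1+2/5z) = 1 + z + 3/8z²
  Hence R(z) = 1 + z + 3/8z².

Find x<0 with |R(x)|<1.
x=-0.48: |R|=0.6064
R=1: x+3/8x²=0 ⇒ x=−8/3=-2.6667; min R=1−1/(4·3/8)=0.3333>−1
Confirm numerically:
  x=-2.088: |R|=0.54690 <1
  x=-2.054: |R|=0.52809 <1
  x=-1.515: |R|=0.34571 <1
  x=-2.814: |R|=1.15547 >1
  x=-2.774: |R|=1.11165 >1
Stable set (-2.6667, 0).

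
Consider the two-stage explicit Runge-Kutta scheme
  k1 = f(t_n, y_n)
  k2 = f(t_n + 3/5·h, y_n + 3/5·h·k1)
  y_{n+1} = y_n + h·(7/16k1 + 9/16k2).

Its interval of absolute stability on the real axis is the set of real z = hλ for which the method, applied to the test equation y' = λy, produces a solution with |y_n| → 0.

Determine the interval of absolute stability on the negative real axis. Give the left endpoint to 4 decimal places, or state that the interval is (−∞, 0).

Test eqn y'=λy, z=hλ:
  k1=λy_n ⇒ h·k1=z·y_n;  k2=λ(1+3/5z)y_n ⇒ h·k2=z(1+3/5z)y_n
  y_{n+1}/y_n = 1 + 7/16z + 9/16z(1+3/5z) = 1 + z + 27/80z²
  ⇒ R(z) = 1 + z + 27/80z².

Solve |R(x)|<1 on ℝ⁻.
x=-0.53: |R|=0.5648
R=1: x+27/80x²=0 ⇒ x=−80/27=-2.9630; min R=1−1/(4·27/80)=0.2593>−1
Confirm numerically:
  x=-2.185: |R|=0.42630 <1
  x=-1.702: |R|=0.27567 <1
  x=-1.225: |R|=0.28146 <1
  x=-3.510: |R|=1.64803 >1
  x=-3.356: |R|=1.44517 >1
  x=-3.308: |R|=1.38522 >1
Interval (-2.9630, 0).

(-2.9630, 0).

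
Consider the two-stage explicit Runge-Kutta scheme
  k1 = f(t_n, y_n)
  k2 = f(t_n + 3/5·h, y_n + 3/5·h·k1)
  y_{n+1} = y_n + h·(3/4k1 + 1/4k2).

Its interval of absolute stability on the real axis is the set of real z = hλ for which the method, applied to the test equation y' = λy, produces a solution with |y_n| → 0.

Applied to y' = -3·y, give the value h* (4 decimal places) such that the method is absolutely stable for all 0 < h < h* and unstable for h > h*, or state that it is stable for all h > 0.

Set f=λy, z=hλ:
  k1=λy_n ⇒ h·k1=z·y_n;  k2=λ(1+3/5z)y_n ⇒ h·k2=z(1+3/5z)y_n
  y_{n+1}/y_n = 1 + 3/4z + 1/4z(1+3/5z) = 1 + z + 3/20z²
  Hence R(z) = 1 + z + 3/20z².

Solve |R(x)|<1 on ℝ⁻.
x=-0.86: |R|=0.2509
R=1: x+3/20x²=0 ⇒ x=−20/3=-6.6667; min R=1−1/(4·3/20)=-0.6667>−1
Confirm numerically:
  x=-6.617: |R|=0.95070 <1
  x=-5.648: |R|=0.13699 <1
  x=-3.616: |R|=0.65468 <1
  x=-6.809: |R|=1.14537 >1
  x=-6.759: |R|=1.09361 >1
Interval (-6.6667, 0).

(-6.6667,0); λ=-3 ⇒ h* = (20/3)/3 = 2.2222.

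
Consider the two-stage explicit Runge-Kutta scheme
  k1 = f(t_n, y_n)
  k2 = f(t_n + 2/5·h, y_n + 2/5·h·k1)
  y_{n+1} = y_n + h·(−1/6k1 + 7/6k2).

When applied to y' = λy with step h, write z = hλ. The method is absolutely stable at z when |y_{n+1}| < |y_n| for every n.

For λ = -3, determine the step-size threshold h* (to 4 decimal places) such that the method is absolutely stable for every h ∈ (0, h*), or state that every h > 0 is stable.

(-2.1429,0); λ=-3 ⇒ h* = (15/7)/3 = 0.7143.

With y'=λy (z=hλ):
  k1=λy_n ⇒ h·k1=z·y_n;  k2=λ(1+2/5z)y_n ⇒ h·k2=z(1+2/5z)y_n
  y_{n+1}/y_n = 1 − 1/6z + 7/6z(1+2/5z) = 1 + z + 7/15z²
  Hence R(z) = 1 + z + 7/15z².

Find x<0 with |R(x)|<1.
x=-0.31: |R|=0.7348
R=1: x+7/15x²=0 ⇒ x=−15/7=-2.1429; min R=1−1/(4·7/15)=0.4643>−1
Confirm numerically:
  x=-1.706: |R|=0.65220 <1
  x=-0.997: |R|=0.46687 <1
  x=-0.910: |R|=0.47645 <1
  x=-2.491: |R|=1.40470 >1
  x=-2.418: |R|=1.31047 >1
  x=-2.347: |R|=1.22359 >1
So |R|<1 on (-2.1429, 0).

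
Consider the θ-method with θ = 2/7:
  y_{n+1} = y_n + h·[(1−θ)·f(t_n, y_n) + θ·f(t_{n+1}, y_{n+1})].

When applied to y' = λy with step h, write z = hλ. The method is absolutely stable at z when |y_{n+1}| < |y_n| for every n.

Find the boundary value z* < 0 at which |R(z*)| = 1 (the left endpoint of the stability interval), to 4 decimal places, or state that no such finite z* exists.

Set f=λy, z=hλ:
  y_{n+1} = y_n + z·[5/7·y_n + 2/7·y_{n+1}] ⇒ (1 − 2/7z)y_{n+1} = (1 + 5/7z)y_n
  R(z) = (1 + 5/7z)/(1 − 2/7z).

Find x<0 with |R(x)|<1.
x=-0.78: |R|=0.3621
R=−1: 1+5/7x = −1+2/7x ⇒ -3/7x=2 ⇒ x=2/(-3/7)=-4.6667
Confirm numerically:
  x=-3.558: |R|=0.76438 <1
  x=-3.212: |R|=0.67491 <1
  x=-2.075: |R|=0.30269 <1
  x=-1.882: |R|=0.22389 <1
  x=-5.211: |R|=1.09373 >1
  x=-5.153: |R|=1.08431 >1
Stable set (-4.6667, 0).

z* = -4.6667.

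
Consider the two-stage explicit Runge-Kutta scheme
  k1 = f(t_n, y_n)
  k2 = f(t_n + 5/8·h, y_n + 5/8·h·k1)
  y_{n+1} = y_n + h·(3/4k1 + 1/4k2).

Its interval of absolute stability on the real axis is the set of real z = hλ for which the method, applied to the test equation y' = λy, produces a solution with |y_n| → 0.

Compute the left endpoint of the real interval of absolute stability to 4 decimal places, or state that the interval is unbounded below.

z* = -6.4000.

Set f=λy, z=hλ:
  k1=λy_n ⇒ h·k1=z·y_n;  k2=λ(1+5/8z)y_n ⇒ h·k2=z(1+5/8z)y_n
  y_{n+1}/y_n = 1 + 3/4z + 1/4z(1+5/8z) = 1 + z + 5/32z²
  R(z) = 1 + z + 5/32z².

Find x<0 with |R(x)|<1.
x=-1.56: |R|=0.1798
R=1: x+5/32x²=0 ⇒ x=−32/5=-6.4000; min R=1−1/(4·5/32)=-0.6000>−1
Confirm numerically:
  x=-6.102: |R|=0.71588 <1
  x=-5.057: |R|=0.06118 <1
  x=-3.924: |R|=0.51810 <1
  x=-2.915: |R|=0.58731 <1
  x=-6.998: |R|=1.65388 >1
  x=-6.431: |R|=1.03115 >1
Interval (-6.4000, 0).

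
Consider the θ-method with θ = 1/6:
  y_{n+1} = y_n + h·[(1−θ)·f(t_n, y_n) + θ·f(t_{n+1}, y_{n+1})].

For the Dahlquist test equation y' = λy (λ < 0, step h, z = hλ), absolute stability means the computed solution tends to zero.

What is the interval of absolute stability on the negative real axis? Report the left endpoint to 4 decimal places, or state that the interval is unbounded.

(-3.0000, 0).

Set f=λy, z=hλ:
  y_{n+1} = y_n + z·[5/6·y_n + 1/6·y_{n+1}] ⇒ (1 − 1/6z)y_{n+1} = (1 + 5/6z)y_n
  R(z) = (1 + 5/6z)/(1 − 1/6z).

Need |R(x)|<1, x<0.
x=-1.59: |R|=0.2569
R=−1: 1+5/6x = −1+1/6x ⇒ -2/3x=2 ⇒ x=2/(-2/3)=-3.0000
Confirm numerically:
  x=-2.947: |R|=0.97630 <1
  x=-1.876: |R|=0.42915 <1
  x=-1.626: |R|=0.27931 <1
  x=-3.496: |R|=1.20893 >1
  x=-3.155: |R|=1.06772 >1
  x=-3.030: |R|=1.01329 >1
So |R|<1 on (-3.0000, 0).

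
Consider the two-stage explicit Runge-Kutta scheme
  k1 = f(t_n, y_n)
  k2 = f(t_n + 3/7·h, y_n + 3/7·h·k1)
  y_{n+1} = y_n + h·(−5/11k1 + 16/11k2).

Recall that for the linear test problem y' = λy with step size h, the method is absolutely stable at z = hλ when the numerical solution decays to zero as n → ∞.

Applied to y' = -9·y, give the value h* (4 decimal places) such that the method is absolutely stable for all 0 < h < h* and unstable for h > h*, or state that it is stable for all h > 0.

With y'=λy (z=hλ):
  k1=λy_n ⇒ h·k1=z·y_n;  k2=λ(1+3/7z)y_n ⇒ h·k2=z(1+3/7z)y_n
  y_{n+1}/y_n = 1 − 5/11z + 16/11z(1+3/7z) = 1 + z + 48/77z²
  Hence R(z) = 1 + z + 48/77z².

Find x<0 with |R(x)|<1.
x=-1.41: |R|=0.8293
R=1: x+48/77x²=0 ⇒ x=−77/48=-1.6042; min R=1−1/(4·48/77)=0.5990>−1
Confirm numerically:
  x=-1.470: |R|=0.87705 <1
  x=-1.030: |R|=0.63134 <1
  x=-0.951: |R|=0.61278 <1
  x=-2.021: |R|=1.52515 >1
  x=-1.860: |R|=1.29663 >1
  x=-1.671: |R|=1.06962 >1
Interval (-1.6042, 0).

(-1.6042,0); λ=-9 ⇒ h* = (77/48)/9 = 0.1782.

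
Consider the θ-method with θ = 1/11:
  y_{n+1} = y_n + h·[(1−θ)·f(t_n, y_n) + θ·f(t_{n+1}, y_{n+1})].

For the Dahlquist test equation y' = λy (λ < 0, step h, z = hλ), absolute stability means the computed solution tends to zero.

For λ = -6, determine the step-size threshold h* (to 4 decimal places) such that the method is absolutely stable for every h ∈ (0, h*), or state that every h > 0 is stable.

(-2.4444,0); λ=-6 ⇒ h* = (22/9)/6 = 0.4074.

Test eqn y'=λy, z=hλ:
  y_{n+1} = y_n + z·[10/11·y_n + 1/11·y_{n+1}] ⇒ (1 − 1/11z)y_{n+1} = (1 + 10/11z)y_n
  so R(z) = (1 + 10/11z)/(1 − 1/11z).

Boundary: |R(x)|=1, x<0.
x=-1.76: |R|=0.5172
R=−1: 1+10/11x = −1+1/11x ⇒ -9/11x=2 ⇒ x=2/(-9/11)=-2.4444
Confirm numerically:
  x=-2.101: |R|=0.76406 <1
  x=-1.937: |R|=0.64698 <1
  x=-1.271: |R|=0.13935 <1
  x=-2.928: |R|=1.31246 >1
  x=-2.627: |R|=1.12057 >1
  x=-2.489: |R|=1.02973 >1
Interval (-2.4444, 0).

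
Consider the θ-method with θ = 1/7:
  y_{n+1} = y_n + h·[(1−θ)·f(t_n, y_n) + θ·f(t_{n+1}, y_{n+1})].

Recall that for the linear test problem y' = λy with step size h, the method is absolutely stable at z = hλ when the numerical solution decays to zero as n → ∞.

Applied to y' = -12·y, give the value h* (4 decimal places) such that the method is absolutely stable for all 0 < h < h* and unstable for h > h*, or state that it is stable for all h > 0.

Test eqn y'=λy, z=hλ:
  y_{n+1} = y_n + z·[6/7·y_n + 1/7·y_{n+1}] ⇒ (1 − 1/7z)y_{n+1} = (1 + 6/7z)y_n
  R(z) = (1 + 6/7z)/(1 − 1/7z).

Boundary: |R(x)|=1, x<0.
x=-1.17: |R|=0.0024
R=−1: 1+6/7x = −1+1/7x ⇒ -5/7x=2 ⇒ x=2/(-5/7)=-2.8000
Confirm numerically:
  x=-2.559: |R|=0.87394 <1
  x=-2.127: |R|=0.63131 <1
  x=-1.917: |R|=0.50488 <1
  x=-1.636: |R|=0.32608 <1
  x=-3.381: |R|=1.27984 >1
  x=-3.364: |R|=1.27210 >1
Stable set (-2.8000, 0).

(-2.8000,0); λ=-12 ⇒ h* = (14/5)/12 = 0.2333.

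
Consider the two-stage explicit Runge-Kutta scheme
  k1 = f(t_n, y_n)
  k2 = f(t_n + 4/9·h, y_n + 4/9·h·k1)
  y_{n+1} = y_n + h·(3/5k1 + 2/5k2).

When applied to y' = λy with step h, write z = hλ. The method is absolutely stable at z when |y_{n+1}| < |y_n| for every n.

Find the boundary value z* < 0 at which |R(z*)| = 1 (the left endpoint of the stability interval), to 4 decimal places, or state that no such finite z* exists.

z* = -5.6250.

On y'=λy, z=hλ:
  k1=λy_n ⇒ h·k1=z·y_n;  k2=λ(1+4/9z)y_n ⇒ h·k2=z(1+4/9z)y_n
  y_{n+1}/y_n = 1 + 3/5z + 2/5z(1+4/9z) = 1 + z + 8/45z²
  so R(z) = 1 + z + 8/45z².

Need |R(x)|<1, x<0.
x=-1.67: |R|=0.1742
R=1: x+8/45x²=0 ⇒ x=−45/8=-5.6250; min R=1−1/(4·8/45)=-0.4062>−1
Confirm numerically:
  x=-5.403: |R|=0.78676 <1
  x=-4.263: |R|=0.03221 <1
  x=-4.255: |R|=0.03633 <1
  x=-2.374: |R|=0.37207 <1
  x=-5.900: |R|=1.28844 >1
  x=-5.807: |R|=1.18789 >1
So |R|<1 on (-5.6250, 0).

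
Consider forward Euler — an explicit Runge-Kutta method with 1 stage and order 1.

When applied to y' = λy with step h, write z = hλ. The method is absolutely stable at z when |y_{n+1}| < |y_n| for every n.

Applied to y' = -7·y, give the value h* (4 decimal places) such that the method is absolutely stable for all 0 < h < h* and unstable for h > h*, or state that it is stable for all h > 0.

(-2.0000,0); λ=-7 ⇒ h* = 0.2857.

On y'=λy, z=hλ:
  order 1, 1-stage ⇒ R(z)=1+z
  (e.g. R(-1.24)=-0.24000, |R|=0.24000)

Solve |R(x)|<1 on ℝ⁻.
x=-1.24: |R|=0.2400
|R(-1.69)|=0.6900 |R(-1.42)|=0.4200 |R(-1.02)|=0.0200
Bisect:
  x_lo=-2.8858 |R|=1.8858  x_hi=-0.0506 |R|=0.9494
  mid=-1.46819 |R|=0.46819 →hi
  mid=-2.17701 |R|=1.17701 →lo
  mid=-1.82260 |R|=0.82260 →hi
  mid=-1.99980 |R|=0.99980 →hi
  mid=-2.08840 |R|=1.08840 →lo
  mid=-2.04410 |R|=1.04410 →lo
  mid=-2.02195 |R|=1.02195 →lo
  mid=-2.01088 |R|=1.01088 →lo
  mid=-2.00534 |R|=1.00534 →lo
  mid=-2.00257 |R|=1.00257 →lo
  ...
  [-2.00015,-1.99998] ⇒ x*=-2.0000
So |R|<1 on (-2.0000, 0).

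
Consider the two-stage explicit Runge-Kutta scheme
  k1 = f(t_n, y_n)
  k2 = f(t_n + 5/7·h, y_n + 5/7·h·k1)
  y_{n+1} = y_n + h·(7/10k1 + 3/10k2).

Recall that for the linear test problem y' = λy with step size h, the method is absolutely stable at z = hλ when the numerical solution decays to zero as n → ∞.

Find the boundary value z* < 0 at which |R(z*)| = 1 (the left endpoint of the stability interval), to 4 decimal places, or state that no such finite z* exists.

Set f=λy, z=hλ:
  k1=λy_n ⇒ h·k1=z·y_n;  k2=λ(1+5/7z)y_n ⇒ h·k2=z(1+5/7z)y_n
  y_{n+1}/y_n = 1 + 7/10z + 3/10z(1+5/7z) = 1 + z + 3/14z²
  ⇒ R(z) = 1 + z + 3/14z².

Solve |R(x)|<1 on ℝ⁻.
x=-0.69: |R|=0.4120
R=1: x+3/14x²=0 ⇒ x=−14/3=-4.6667; min R=1−1/(4·3/14)=-0.1667>−1
Confirm numerically:
  x=-3.892: |R|=0.35393 <1
  x=-3.272: |R|=0.02214 <1
  x=-3.034: |R|=0.06147 <1
  x=-2.007: |R|=0.14385 <1
  x=-5.173: |R|=1.56127 >1
  x=-5.053: |R|=1.41832 >1
  x=-4.760: |R|=1.09520 >1
Stable set (-4.6667, 0).

left endpoint -4.6667.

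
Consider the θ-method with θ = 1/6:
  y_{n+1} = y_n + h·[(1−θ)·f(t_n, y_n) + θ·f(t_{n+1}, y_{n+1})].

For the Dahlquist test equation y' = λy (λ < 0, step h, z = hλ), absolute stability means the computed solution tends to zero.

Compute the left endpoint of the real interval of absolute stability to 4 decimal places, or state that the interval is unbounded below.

left endpoint -3.0000.

Set f=λy, z=hλ:
  y_{n+1} = y_n + z·[5/6·y_n + 1/6·y_{n+1}] ⇒ (1 − 1/6z)y_{n+1} = (1 + 5/6z)y_n
  so R(z) = (1 + 5/6z)/(1 − 1/6z).

Boundary: |R(x)|=1, x<0.
x=-1.04: |R|=0.1136
R=−1: 1+5/6x = −1+1/6x ⇒ -2/3x=2 ⇒ x=2/(-2/3)=-3.0000
Confirm numerically:
  x=-2.474: |R|=0.75171 <1
  x=-2.407: |R|=0.71785 <1
  x=-1.385: |R|=0.12525 <1
  x=-3.412: |R|=1.17510 >1
  x=-3.335: |R|=1.14355 >1
  x=-3.150: |R|=1.06557 >1
Interval (-3.0000, 0).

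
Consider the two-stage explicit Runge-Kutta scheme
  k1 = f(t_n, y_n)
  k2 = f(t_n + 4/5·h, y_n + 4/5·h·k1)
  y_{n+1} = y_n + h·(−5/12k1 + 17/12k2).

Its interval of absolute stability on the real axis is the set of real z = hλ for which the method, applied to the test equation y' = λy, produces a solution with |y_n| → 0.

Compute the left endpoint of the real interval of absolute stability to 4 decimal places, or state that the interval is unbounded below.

left endpoint -0.8824.

Test eqn y'=λy, z=hλ:
  k1=λy_n ⇒ h·k1=z·y_n;  k2=λ(1+4/5z)y_n ⇒ h·k2=z(1+4/5z)y_n
  y_{n+1}/y_n = 1 − 5/12z + 17/12z(1+4/5z) = 1 + z + 17/15z²
  R(z) = 1 + z + 17/15z².

Boundary: |R(x)|=1, x<0.
x=-1.49: |R|=2.0261
R=1: x+17/15x²=0 ⇒ x=−15/17=-0.8824; min R=1−1/(4·17/15)=0.7794>−1
Confirm numerically:
  x=-0.775: |R|=0.90571 <1
  x=-0.748: |R|=0.88610 <1
  x=-0.528: |R|=0.78796 <1
  x=-0.456: |R|=0.77966 <1
  x=-1.131: |R|=1.31872 >1
  x=-1.025: |R|=1.16571 >1
  x=-1.014: |R|=1.15129 >1
Stable set (-0.8824, 0).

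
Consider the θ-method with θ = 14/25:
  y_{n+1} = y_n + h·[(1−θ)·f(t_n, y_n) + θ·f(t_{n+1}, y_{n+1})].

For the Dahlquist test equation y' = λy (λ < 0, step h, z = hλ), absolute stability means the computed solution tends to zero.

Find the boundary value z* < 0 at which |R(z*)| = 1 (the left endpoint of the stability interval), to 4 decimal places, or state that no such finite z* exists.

With y'=λy (z=hλ):
  y_{n+1} = y_n + z·[11/25·y_n + 14/25·y_{n+1}] ⇒ (1 − 14/25z)y_{n+1} = (1 + 11/25z)y_n
  R(z) = (1 + 11/25z)/(1 − 14/25z).

Solve |R(x)|<1 on ℝ⁻.
x=-0.45: |R|=0.6406
x=-2: |R|=0.0566
x=-10: |R|=0.5152
x=-100: |R|=0.7544
θ=14/25≥1/2 ⇒ |1+11/25x|<|1−14/25x| ∀x<0 ⇒ stable on all of ℝ⁻.

interval (−∞, 0).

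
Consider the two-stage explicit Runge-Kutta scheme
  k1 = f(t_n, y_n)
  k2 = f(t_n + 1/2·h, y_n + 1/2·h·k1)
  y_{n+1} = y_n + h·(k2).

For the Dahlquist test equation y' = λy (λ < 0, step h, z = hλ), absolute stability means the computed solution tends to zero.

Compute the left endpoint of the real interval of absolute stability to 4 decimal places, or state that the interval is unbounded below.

Test eqn y'=λy, z=hλ:
  k1=λy_n ⇒ h·k1=z·y_n;  k2=λ(1+1/2z)y_n ⇒ h·k2=z(1+1/2z)y_n
  y_{n+1}/y_n = 1 + z(1+1/2z) = 1 + z + 1/2z²
  Hence R(z) = 1 + z + 1/2z².

Solve |R(x)|<1 on ℝ⁻.
x=-0.79: |R|=0.5221
R=1: x+1/2x²=0 ⇒ x=−2=-2.0000; min R=1−1/(4·1/2)=0.5000>−1
Confirm numerically:
  x=-1.879: |R|=0.88632 <1
  x=-0.848: |R|=0.51155 <1
  x=-0.836: |R|=0.51345 <1
  x=-2.443: |R|=1.54112 >1
  x=-2.080: |R|=1.08320 >1
So |R|<1 on (-2.0000, 0).

z* = -2.0000.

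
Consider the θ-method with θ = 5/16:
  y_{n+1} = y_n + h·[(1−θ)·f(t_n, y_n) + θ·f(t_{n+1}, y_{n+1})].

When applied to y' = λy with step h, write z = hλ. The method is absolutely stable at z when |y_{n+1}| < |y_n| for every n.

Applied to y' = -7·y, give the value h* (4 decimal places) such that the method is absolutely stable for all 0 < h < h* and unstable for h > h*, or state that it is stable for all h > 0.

(-5.3333,0); λ=-7 ⇒ h* = (16/3)/7 = 0.7619.

On y'=λy, z=hλ:
  y_{n+1} = y_n + z·[11/16·y_n + 5/16·y_{n+1}] ⇒ (1 − 5/16z)y_{n+1} = (1 + 11/16z)y_n
  ⇒ R(z) = (1 + 11/16z)/(1 − 5/16z).

Boundary: |R(x)|=1, x<0.
x=-0.61: |R|=0.4877
R=−1: 1+11/16x = −1+5/16x ⇒ -3/8x=2 ⇒ x=2/(-3/8)=-5.3333
Confirm numerically:
  x=-4.701: |R|=0.90396 <1
  x=-4.327: |R|=0.83956 <1
  x=-3.658: |R|=0.70685 <1
  x=-2.549: |R|=0.41882 <1
  x=-5.923: |R|=1.07756 >1
  x=-5.860: |R|=1.06976 >1
  x=-5.691: |R|=1.04827 >1
Interval (-5.3333, 0).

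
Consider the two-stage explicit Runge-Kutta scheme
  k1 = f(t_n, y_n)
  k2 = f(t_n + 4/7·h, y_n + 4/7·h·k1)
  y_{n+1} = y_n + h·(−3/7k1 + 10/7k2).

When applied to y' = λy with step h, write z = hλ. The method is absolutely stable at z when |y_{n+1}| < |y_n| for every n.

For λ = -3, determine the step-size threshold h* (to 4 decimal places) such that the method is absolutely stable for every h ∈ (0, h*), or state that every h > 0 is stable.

With y'=λy (z=hλ):
  k1=λy_n ⇒ h·k1=z·y_n;  k2=λ(1+4/7z)y_n ⇒ h·k2=z(1+4/7z)y_n
  y_{n+1}/y_n = 1 − 3/7z + 10/7z(1+4/7z) = 1 + z + 40/49z²
  Hence R(z) = 1 + z + 40/49z².

Solve |R(x)|<1 on ℝ⁻.
x=-0.75: |R|=0.7092
R=1: x+40/49x²=0 ⇒ x=−49/40=-1.2250; min R=1−1/(4·40/49)=0.6937>−1
Confirm numerically:
  x=-1.073: |R|=0.86686 <1
  x=-0.990: |R|=0.81008 <1
  x=-0.937: |R|=0.77971 <1
  x=-0.650: |R|=0.69490 <1
  x=-1.751: |R|=1.75186 >1
  x=-1.687: |R|=1.63624 >1
  x=-1.530: |R|=1.38094 >1
Stable set (-1.2250, 0).

(-1.2250,0); λ=-3 ⇒ h* = (49/40)/3 = 0.4083.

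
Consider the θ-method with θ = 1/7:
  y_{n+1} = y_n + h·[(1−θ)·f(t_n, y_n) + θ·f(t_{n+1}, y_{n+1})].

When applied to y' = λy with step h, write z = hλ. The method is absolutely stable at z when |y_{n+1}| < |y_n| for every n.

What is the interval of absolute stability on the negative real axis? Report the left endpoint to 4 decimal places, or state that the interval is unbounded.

Test eqn y'=λy, z=hλ:
  y_{n+1} = y_n + z·[6/7·y_n + 1/7·y_{n+1}] ⇒ (1 − 1/7z)y_{n+1} = (1 + 6/7z)y_n
  so R(z) = (1 + 6/7z)/(1 − 1/7z).

Need |R(x)|<1, x<0.
x=-1.19: |R|=0.0171
R=−1: 1+6/7x = −1+1/7x ⇒ -5/7x=2 ⇒ x=2/(-5/7)=-2.8000
Confirm numerically:
  x=-2.720: |R|=0.95885 <1
  x=-2.503: |R|=0.84373 <1
  x=-1.943: |R|=0.52085 <1
  x=-1.728: |R|=0.38588 <1
  x=-3.299: |R|=1.24226 >1
  x=-3.261: |R|=1.22464 >1
Stable set (-2.8000, 0).

z∈(-2.8000,0).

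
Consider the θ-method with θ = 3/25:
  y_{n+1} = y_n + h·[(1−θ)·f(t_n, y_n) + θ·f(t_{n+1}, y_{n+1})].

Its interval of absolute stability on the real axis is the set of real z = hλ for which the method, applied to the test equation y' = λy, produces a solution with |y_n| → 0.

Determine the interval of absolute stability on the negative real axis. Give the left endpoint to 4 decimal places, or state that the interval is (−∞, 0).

Set f=λy, z=hλ:
  y_{n+1} = y_n + z·[22/25·y_n + 3/25·y_{n+1}] ⇒ (1 − 3/25z)y_{n+1} = (1 + 22/25z)y_n
  R(z) = (1 + 22/25z)/(1 − 3/25z).

Solve |R(x)|<1 on ℝ⁻.
x=-1.03: |R|=0.0833
R=−1: 1+22/25x = −1+3/25x ⇒ -19/25x=2 ⇒ x=2/(-19/25)=-2.6316
Confirm numerically:
  x=-2.045: |R|=0.64204 <1
  x=-1.825: |R|=0.49713 <1
  x=-1.744: |R|=0.44218 <1
  x=-1.238: |R|=0.07787 <1
  x=-3.215: |R|=1.31996 >1
  x=-3.191: |R|=1.30744 >1
Stable set (-2.6316, 0).

(-2.6316, 0).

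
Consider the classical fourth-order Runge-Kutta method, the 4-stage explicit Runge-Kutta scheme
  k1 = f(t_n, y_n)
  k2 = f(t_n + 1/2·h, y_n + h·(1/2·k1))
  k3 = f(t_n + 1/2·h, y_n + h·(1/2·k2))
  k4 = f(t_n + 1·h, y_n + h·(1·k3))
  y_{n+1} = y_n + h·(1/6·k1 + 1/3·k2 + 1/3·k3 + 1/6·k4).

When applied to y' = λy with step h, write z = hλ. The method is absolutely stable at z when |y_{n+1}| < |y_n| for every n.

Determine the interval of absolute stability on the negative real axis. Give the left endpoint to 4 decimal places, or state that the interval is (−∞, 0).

(-2.7853, 0).

On y'=λy, z=hλ:
  order 4, 4-stage ⇒ R(z)=1+z+z^2/2+z^3/6+z^4/24
  (e.g. R(-1.01)=0.37169, |R|=0.37169)

Find x<0 with |R(x)|<1.
x=-1.01: |R|=0.3717
|R(-1.76)|=0.2800 |R(-1.27)|=0.3034 |R(-1.05)|=0.3590
Bisect:
  x_lo=-3.5449 |R|=2.8936  x_hi=-0.3152 |R|=0.7296
  mid=-1.93007 |R|=0.31241 →hi
  mid=-2.73749 |R|=0.93028 →hi
  mid=-3.14119 |R|=1.68326 →lo
  mid=-2.93934 |R|=1.25821 →lo
  mid=-2.83841 |R|=1.08309 →lo
  mid=-2.78795 |R|=1.00401 →lo
  mid=-2.76272 |R|=0.96649 →hi
  mid=-2.77533 |R|=0.98509 →hi
  ...
  [-2.78539,-2.78519] ⇒ x*=-2.7853
Interval (-2.7853, 0).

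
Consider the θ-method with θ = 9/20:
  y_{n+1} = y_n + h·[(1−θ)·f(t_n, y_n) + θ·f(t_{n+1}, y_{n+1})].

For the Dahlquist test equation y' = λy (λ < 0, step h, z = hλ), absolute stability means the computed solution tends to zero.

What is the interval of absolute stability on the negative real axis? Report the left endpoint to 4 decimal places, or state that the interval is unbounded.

z∈(-20.0000,0).

Set f=λy, z=hλ:
  y_{n+1} = y_n + z·[11/20·y_n + 9/20·y_{n+1}] ⇒ (1 − 9/20z)y_{n+1} = (1 + 11/20z)y_n
  R(z) = (1 + 11/20z)/(1 − 9/20z).

Find x<0 with |R(x)|<1.
x=-1.56: |R|=0.0834
R=−1: 1+11/20x = −1+9/20x ⇒ -1/10x=2 ⇒ x=2/(-1/10)=-20.0000
Confirm numerically:
  x=-17.681: |R|=0.97411 <1
  x=-16.775: |R|=0.96228 <1
  x=-8.736: |R|=0.77158 <1
  x=-20.446: |R|=1.00437 >1
  x=-20.058: |R|=1.00058 >1
Stable set (-20.0000, 0).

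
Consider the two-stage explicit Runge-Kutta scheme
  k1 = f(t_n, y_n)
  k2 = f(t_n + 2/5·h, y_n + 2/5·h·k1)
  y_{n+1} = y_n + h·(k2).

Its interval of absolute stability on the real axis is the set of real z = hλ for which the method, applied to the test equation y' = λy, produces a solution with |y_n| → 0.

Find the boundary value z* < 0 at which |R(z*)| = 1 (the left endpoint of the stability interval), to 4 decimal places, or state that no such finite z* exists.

Set f=λy, z=hλ:
  k1=λy_n ⇒ h·k1=z·y_n;  k2=λ(1+2/5z)y_n ⇒ h·k2=z(1+2/5z)y_n
  y_{n+1}/y_n = 1 + z(1+2/5z) = 1 + z + 2/5z²
  so R(z) = 1 + z + 2/5z².

Boundary: |R(x)|=1, x<0.
x=-0.38: |R|=0.6778
R=1: x+2/5x²=0 ⇒ x=−5/2=-2.5000; min R=1−1/(4·2/5)=0.3750>−1
Confirm numerically:
  x=-2.195: |R|=0.73221 <1
  x=-1.680: |R|=0.44896 <1
  x=-1.643: |R|=0.43678 <1
  x=-1.601: |R|=0.42428 <1
  x=-2.575: |R|=1.07725 >1
  x=-2.544: |R|=1.04477 >1
Stable set (-2.5000, 0).

left endpoint -2.5000.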